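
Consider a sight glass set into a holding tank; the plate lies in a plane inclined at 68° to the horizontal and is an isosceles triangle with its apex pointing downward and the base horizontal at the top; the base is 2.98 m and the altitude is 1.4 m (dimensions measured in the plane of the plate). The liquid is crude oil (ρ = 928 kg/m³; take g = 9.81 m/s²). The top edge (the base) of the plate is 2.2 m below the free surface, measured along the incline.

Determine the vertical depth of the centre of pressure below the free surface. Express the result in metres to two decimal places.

h_p = 2.51 m

γ = ρg = 928 × 9.81 / 1000 = 9.10368 kN/m³.
Let θ = 68° be the plate's angle to the horizontal; measure y along the incline from where the plane meets the free surface. Vertical depth h = y·sinθ with sinθ = 0.927184.
With the apex down, the centroid sits h/3 = 1.4/3 = 0.466667 m below the base (the top edge), so y_c = 2.2 + 0.466667 = 2.66667 m and h_c = 2.66667 × 0.927184 = 2.47249 m.
A = ½ × 2.98 × 1.4 = 2.086 m².
Resultant F = γ·h_c·A = 9.10368 × 2.47249 × 2.086 = 46.9533 kN.
I_c = b·h³/36 = 2.98 × 1.4³/36 = 0.227142 m⁴.
Centre of pressure: y_p = y_c + I_c/(y_c·A) = 2.66667 + 0.227142/(2.66667 × 2.086) = 2.66667 + 0.0408332 = 2.7075 m along the plane.
Vertically, h_p = y_p·sinθ = 2.7075 × 0.927184 = 2.51035 m.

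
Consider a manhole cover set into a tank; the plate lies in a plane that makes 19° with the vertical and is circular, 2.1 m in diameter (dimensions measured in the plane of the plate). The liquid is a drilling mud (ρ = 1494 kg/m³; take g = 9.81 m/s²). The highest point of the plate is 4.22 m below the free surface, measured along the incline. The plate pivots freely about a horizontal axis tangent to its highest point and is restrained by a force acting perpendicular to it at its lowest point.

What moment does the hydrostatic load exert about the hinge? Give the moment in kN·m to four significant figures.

M ≈ 278.8 kN·m

γ = ρg = 1494 × 9.81 / 1000 = 14.65614 kN/m³.
The plate makes 19° with the vertical, i.e. θ = 90° − 19° = 71° to the horizontal. Measuring y along the incline from the free-surface line, vertical depth h = y·sinθ with sinθ = 0.945519.
The centroid is at the centre, 1.05 m below the top of the plate, so y_c = 4.22 + 1.05 = 5.27 m and h_c = 5.27 × 0.945519 = 4.98289 m.
A = π(1.05)² = 3.46361 m².
Resultant F = γ·h_c·A = 14.65614 × 4.98289 × 3.46361 = 252.947 kN.
I_c = πr⁴/4 = π × 1.05⁴/4 = 0.954656 m⁴.
Centre of pressure: y_p = y_c + I_c/(y_c·A) = 5.27 + 0.954656/(5.27 × 3.46361) = 5.27 + 0.0523007 = 5.3223 m along the plane.
The resultant acts 1.05 + 0.0523007 = 1.1023 m (along the plate) below the hinge at the top edge, so the moment about the hinge is M = F × 1.1023 = 252.947 × 1.1023 = 278.823 kN·m.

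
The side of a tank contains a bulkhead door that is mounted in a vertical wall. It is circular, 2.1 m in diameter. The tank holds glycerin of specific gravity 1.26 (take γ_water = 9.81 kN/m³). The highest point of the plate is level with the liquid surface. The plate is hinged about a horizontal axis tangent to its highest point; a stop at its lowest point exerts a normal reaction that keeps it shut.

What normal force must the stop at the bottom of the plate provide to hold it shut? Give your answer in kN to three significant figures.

P ≈ 28.1 kN

γ = 1.26 × 9.81 = 12.3606 kN/m³.
The centroid is at the centre, 1.05 m below the top of the plate, so the centroid depth is h_c = 1.05 m.
A = π(1.05)² = 3.46361 m².
Resultant F = γ·h_c·A = 12.3606 × 1.05 × 3.46361 = 44.9529 kN.
I_c = πr⁴/4 = π × 1.05⁴/4 = 0.954656 m⁴.
Centre of pressure: y_p = y_c + I_c/(y_c·A) = 1.05 + 0.954656/(1.05 × 3.46361) = 1.05 + 0.2625 = 1.3125 m along the plane.
The resultant acts 1.05 + 0.2625 = 1.3125 m (along the plate) below the hinge at the top edge, so the moment about the hinge is M = F × 1.3125 = 44.9529 × 1.3125 = 59.0007 kN·m.
A normal force at the bottom, 2.1 m from the hinge, must supply this moment: P = 59.0007/2.1 = 28.0956 kN.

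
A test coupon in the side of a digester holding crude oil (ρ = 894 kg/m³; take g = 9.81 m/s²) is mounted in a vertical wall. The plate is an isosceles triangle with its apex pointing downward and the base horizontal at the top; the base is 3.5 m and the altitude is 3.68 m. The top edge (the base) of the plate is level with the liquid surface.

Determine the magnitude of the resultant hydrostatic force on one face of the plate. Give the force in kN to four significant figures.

γ = ρg = 894 × 9.81 / 1000 = 8.77014 kN/m³.
With the apex down, the centroid sits h/3 = 3.68/3 = 1.22667 m below the base (the top edge), so the centroid depth is h_c = 1.22667 m.
A = ½ × 3.5 × 3.68 = 6.44 m².
Resultant F = γ·h_c·A = 8.77014 × 1.22667 × 6.44 = 69.282 kN.

F ≈ 69.28 kN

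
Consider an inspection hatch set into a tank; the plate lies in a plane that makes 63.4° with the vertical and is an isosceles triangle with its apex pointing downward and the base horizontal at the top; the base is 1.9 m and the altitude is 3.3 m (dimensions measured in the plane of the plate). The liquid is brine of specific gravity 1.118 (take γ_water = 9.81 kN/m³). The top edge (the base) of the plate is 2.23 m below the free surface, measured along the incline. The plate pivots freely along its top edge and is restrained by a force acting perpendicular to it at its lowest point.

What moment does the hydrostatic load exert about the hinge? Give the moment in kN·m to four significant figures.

M ≈ 65.71 kN·m

γ = 1.118 × 9.81 = 10.96758 kN/m³.
The plate makes 63.4° with the vertical, i.e. θ = 90° − 63.4° = 26.6° to the horizontal. Measuring y along the incline from the free-surface line, vertical depth h = y·sinθ with sinθ = 0.447759.
With the apex down, the centroid sits h/3 = 3.3/3 = 1.1 m below the base (the top edge), so y_c = 2.23 + 1.1 = 3.33 m and h_c = 3.33 × 0.447759 = 1.49104 m.
A = ½ × 1.9 × 3.3 = 3.135 m².
Resultant F = γ·h_c·A = 10.96758 × 1.49104 × 3.135 = 51.267 kN.
I_c = b·h³/36 = 1.9 × 3.3³/36 = 1.89667 m⁴.
Centre of pressure: y_p = y_c + I_c/(y_c·A) = 3.33 + 1.89667/(3.33 × 3.135) = 3.33 + 0.181681 = 3.51168 m along the plane.
The resultant acts 1.1 + 0.181681 = 1.28168 m (along the plate) below the hinge at the top edge, so the moment about the hinge is M = F × 1.28168 = 51.267 × 1.28168 = 65.7079 kN·m.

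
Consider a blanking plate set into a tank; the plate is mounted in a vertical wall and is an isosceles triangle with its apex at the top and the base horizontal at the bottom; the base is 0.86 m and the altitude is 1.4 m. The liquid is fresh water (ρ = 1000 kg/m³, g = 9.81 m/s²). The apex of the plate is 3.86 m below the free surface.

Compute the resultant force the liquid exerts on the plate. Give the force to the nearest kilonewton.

F ≈ 28 kN

γ = ρg = 1000 × 9.81 = 9810 N/m³ = 9.81 kN/m³.
With the apex up, the centroid sits 2h/3 = 2 × 1.4/3 = 0.933333 m below the apex, so the centroid depth is h_c = 3.86 + 0.933333 = 4.79333 m.
A = ½ × 0.86 × 1.4 = 0.602 m².
Resultant F = γ·h_c·A = 9.81 × 4.79333 × 0.602 = 28.3076 kN.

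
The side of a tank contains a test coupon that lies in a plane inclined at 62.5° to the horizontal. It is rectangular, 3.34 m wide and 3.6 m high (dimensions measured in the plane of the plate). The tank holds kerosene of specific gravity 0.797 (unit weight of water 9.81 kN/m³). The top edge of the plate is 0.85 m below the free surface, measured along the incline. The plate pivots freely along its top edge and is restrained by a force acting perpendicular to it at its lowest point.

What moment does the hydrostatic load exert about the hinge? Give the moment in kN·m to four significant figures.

γ = 0.797 × 9.81 = 7.81857 kN/m³.
Let θ = 62.5° be the plate's angle to the horizontal; measure y along the incline from where the plane meets the free surface. Vertical depth h = y·sinθ with sinθ = 0.887011.
The centroid lies 3.6/2 = 1.8 m below the top edge, so y_c = 0.85 + 1.8 = 2.65 m and h_c = 2.65 × 0.887011 = 2.35058 m.
A = 3.34 × 3.6 = 12.024 m².
Resultant F = γ·h_c·A = 7.81857 × 2.35058 × 12.024 = 220.979 kN.
I_c = b·h³/12 = 3.34 × 3.6³/12 = 12.9859 m⁴.
Centre of pressure: y_p = y_c + I_c/(y_c·A) = 2.65 + 12.9859/(2.65 × 12.024) = 2.65 + 0.407547 = 3.05755 m along the plane.
The resultant acts 1.8 + 0.407547 = 2.20755 m (along the plate) below the hinge at the top edge, so the moment about the hinge is M = F × 2.20755 = 220.979 × 2.20755 = 487.822 kN·m.

M ≈ 487.8 kN·m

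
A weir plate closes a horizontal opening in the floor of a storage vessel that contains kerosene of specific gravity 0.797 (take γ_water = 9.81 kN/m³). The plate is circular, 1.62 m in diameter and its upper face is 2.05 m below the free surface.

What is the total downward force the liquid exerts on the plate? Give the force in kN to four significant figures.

F ≈ 33.04 kN

γ = 0.797 × 9.81 = 7.81857 kN/m³.
The plate is horizontal, so pressure is uniform at p = γ·h = 7.81857 × 2.05 = 16.0281 kN/m².
A = π(0.81)² = 2.0612 m².
F = p·A = 16.0281 × 2.0612 = 33.0371 kN.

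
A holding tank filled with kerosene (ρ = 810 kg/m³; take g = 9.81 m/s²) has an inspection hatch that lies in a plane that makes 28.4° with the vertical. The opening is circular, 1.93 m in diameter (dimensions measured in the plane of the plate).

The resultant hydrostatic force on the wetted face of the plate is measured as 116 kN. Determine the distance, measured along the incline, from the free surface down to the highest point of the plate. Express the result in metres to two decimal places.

γ = ρg = 810 × 9.81 / 1000 = 7.9461 kN/m³.
A = π(0.965)² = 2.92553 m².
From F = γ·h_c·A, the centroid depth is h_c = 116/(7.9461 × 2.92553) = 4.98999 m.
The plate makes 28.4° with the vertical, i.e. θ = 90° − 28.4° = 61.6° to the horizontal. Measuring y along the incline from the free-surface line, vertical depth h = y·sinθ with sinθ = 0.879649.
Along the incline, y_c = h_c/sinθ = 4.98999/0.879649 = 5.67271 m.
The centroid is at the centre, 0.965 m below the top of the plate, so the highest point sits at y_top = 5.67271 − 0.965 = 4.70771 m along the incline.

y_top ≈ 4.71 m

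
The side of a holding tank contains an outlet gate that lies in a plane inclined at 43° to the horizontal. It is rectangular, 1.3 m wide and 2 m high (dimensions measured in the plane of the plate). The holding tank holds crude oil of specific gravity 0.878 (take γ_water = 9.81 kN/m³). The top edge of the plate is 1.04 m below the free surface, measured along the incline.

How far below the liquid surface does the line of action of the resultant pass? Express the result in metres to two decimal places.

h_p = 1.50 m

γ = 0.878 × 9.81 = 8.61318 kN/m³.
Let θ = 43° be the plate's angle to the horizontal; measure y along the incline from where the plane meets the free surface. Vertical depth h = y·sinθ with sinθ = 0.681998.
The centroid lies 2/2 = 1 m below the top edge, so y_c = 1.04 + 1 = 2.04 m and h_c = 2.04 × 0.681998 = 1.39128 m.
A = 1.3 × 2 = 2.6 m².
Resultant F = γ·h_c·A = 8.61318 × 1.39128 × 2.6 = 31.1567 kN.
I_c = b·h³/12 = 1.3 × 2³/12 = 0.866667 m⁴.
Centre of pressure: y_p = y_c + I_c/(y_c·A) = 2.04 + 0.866667/(2.04 × 2.6) = 2.04 + 0.163399 = 2.2034 m along the plane.
Vertically, h_p = y_p·sinθ = 2.2034 × 0.681998 = 1.50271 m.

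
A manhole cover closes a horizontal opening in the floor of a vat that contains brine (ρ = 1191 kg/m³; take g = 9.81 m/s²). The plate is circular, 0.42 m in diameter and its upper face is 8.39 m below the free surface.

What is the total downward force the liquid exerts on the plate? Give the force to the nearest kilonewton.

γ = ρg = 1191 × 9.81 / 1000 = 11.68371 kN/m³.
The plate is horizontal, so pressure is uniform at p = γ·h = 11.68371 × 8.39 = 98.0263 kN/m².
A = π(0.21)² = 0.138544 m².
F = p·A = 98.0263 × 0.138544 = 13.581 kN.

F ≈ 14 kN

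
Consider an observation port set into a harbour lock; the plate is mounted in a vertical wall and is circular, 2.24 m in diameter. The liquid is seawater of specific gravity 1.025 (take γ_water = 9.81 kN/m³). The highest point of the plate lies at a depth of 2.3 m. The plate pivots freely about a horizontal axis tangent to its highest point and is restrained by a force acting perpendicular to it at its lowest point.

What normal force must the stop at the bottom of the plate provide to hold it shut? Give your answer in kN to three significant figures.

P ≈ 73.3 kN

γ = 1.025 × 9.81 = 10.05525 kN/m³.
The centroid is at the centre, 1.12 m below the top of the plate, so the centroid depth is h_c = 2.3 + 1.12 = 3.42 m.
A = π(1.12)² = 3.94081 m².
Resultant F = γ·h_c·A = 10.05525 × 3.42 × 3.94081 = 135.52 kN.
I_c = πr⁴/4 = π × 1.12⁴/4 = 1.23584 m⁴.
Centre of pressure: y_p = y_c + I_c/(y_c·A) = 3.42 + 1.23584/(3.42 × 3.94081) = 3.42 + 0.0916961 = 3.5117 m along the plane.
The resultant acts 1.12 + 0.0916961 = 1.2117 m (along the plate) below the hinge at the top edge, so the moment about the hinge is M = F × 1.2117 = 135.52 × 1.2117 = 164.21 kN·m.
A normal force at the bottom, 2.24 m from the hinge, must supply this moment: P = 164.21/2.24 = 73.308 kN.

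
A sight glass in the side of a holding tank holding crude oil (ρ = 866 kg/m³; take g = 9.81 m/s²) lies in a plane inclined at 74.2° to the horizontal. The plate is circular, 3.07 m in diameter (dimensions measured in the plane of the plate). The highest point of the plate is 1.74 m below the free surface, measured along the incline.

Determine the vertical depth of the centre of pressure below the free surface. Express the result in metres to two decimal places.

h_p = 3.32 m

γ = ρg = 866 × 9.81 / 1000 = 8.49546 kN/m³.
Let θ = 74.2° be the plate's angle to the horizontal; measure y along the incline from where the plane meets the free surface. Vertical depth h = y·sinθ with sinθ = 0.962218.
The centroid is at the centre, 1.535 m below the top of the plate, so y_c = 1.74 + 1.535 = 3.275 m and h_c = 3.275 × 0.962218 = 3.15126 m.
A = π(1.535)² = 7.4023 m².
Resultant F = γ·h_c·A = 8.49546 × 3.15126 × 7.4023 = 198.17 kN.
I_c = πr⁴/4 = π × 1.535⁴/4 = 4.36037 m⁴.
Centre of pressure: y_p = y_c + I_c/(y_c·A) = 3.275 + 4.36037/(3.275 × 7.4023) = 3.275 + 0.179864 = 3.45486 m along the plane.
Vertically, h_p = y_p·sinθ = 3.45486 × 0.962218 = 3.32433 m.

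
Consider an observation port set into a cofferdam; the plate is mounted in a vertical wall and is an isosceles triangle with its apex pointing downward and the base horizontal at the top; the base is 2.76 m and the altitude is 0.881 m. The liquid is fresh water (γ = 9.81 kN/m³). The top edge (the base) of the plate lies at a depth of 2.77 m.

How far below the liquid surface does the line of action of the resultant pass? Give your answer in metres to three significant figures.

γ = 9.81 kN/m³.
With the apex down, the centroid sits h/3 = 0.881/3 = 0.293667 m below the base (the top edge), so the centroid depth is h_c = 2.77 + 0.293667 = 3.06367 m.
A = ½ × 2.76 × 0.881 = 1.21578 m².
Resultant F = γ·h_c·A = 9.81 × 3.06367 × 1.21578 = 36.5398 kN.
I_c = b·h³/36 = 2.76 × 0.881³/36 = 0.0524245 m⁴.
Centre of pressure: y_p = y_c + I_c/(y_c·A) = 3.06367 + 0.0524245/(3.06367 × 1.21578) = 3.06367 + 0.0140746 = 3.07774 m along the plane.

h_p = 3.08 m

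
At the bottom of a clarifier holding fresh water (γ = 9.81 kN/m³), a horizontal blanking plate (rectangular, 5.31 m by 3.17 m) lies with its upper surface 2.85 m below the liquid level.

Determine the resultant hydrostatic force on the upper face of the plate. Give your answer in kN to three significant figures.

F ≈ 471 kN

γ = 9.81 kN/m³.
The plate is horizontal, so pressure is uniform at p = γ·h = 9.81 × 2.85 = 27.9585 kN/m².
A = 5.31 × 3.17 = 16.8327 m².
F = p·A = 27.9585 × 16.8327 = 470.617 kN.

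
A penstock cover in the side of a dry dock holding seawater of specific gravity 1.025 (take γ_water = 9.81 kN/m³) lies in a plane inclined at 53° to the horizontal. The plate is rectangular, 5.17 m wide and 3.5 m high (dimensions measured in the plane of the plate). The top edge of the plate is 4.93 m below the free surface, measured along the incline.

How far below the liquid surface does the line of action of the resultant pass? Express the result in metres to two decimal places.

h_p = 5.46 m

γ = 1.025 × 9.81 = 10.05525 kN/m³.
Let θ = 53° be the plate's angle to the horizontal; measure y along the incline from where the plane meets the free surface. Vertical depth h = y·sinθ with sinθ = 0.798636.
The centroid lies 3.5/2 = 1.75 m below the top edge, so y_c = 4.93 + 1.75 = 6.68 m and h_c = 6.68 × 0.798636 = 5.33489 m.
A = 5.17 × 3.5 = 18.095 m².
Resultant F = γ·h_c·A = 10.05525 × 5.33489 × 18.095 = 970.682 kN.
I_c = b·h³/12 = 5.17 × 3.5³/12 = 18.472 m⁴.
Centre of pressure: y_p = y_c + I_c/(y_c·A) = 6.68 + 18.472/(6.68 × 18.095) = 6.68 + 0.15282 = 6.83282 m along the plane.
Vertically, h_p = y_p·sinθ = 6.83282 × 0.798636 = 5.45694 m.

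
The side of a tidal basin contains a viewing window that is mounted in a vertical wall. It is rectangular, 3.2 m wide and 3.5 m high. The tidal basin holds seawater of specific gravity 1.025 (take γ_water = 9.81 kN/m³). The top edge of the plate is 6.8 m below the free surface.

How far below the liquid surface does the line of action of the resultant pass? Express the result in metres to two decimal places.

γ = 1.025 × 9.81 = 10.05525 kN/m³.
The centroid lies 3.5/2 = 1.75 m below the top edge, so the centroid depth is h_c = 6.8 + 1.75 = 8.55 m.
A = 3.2 × 3.5 = 11.2 m².
Resultant F = γ·h_c·A = 10.05525 × 8.55 × 11.2 = 962.891 kN.
I_c = b·h³/12 = 3.2 × 3.5³/12 = 11.4333 m⁴.
Centre of pressure: y_p = y_c + I_c/(y_c·A) = 8.55 + 11.4333/(8.55 × 11.2) = 8.55 + 0.119395 = 8.6694 m along the plane.

h_p = 8.67 m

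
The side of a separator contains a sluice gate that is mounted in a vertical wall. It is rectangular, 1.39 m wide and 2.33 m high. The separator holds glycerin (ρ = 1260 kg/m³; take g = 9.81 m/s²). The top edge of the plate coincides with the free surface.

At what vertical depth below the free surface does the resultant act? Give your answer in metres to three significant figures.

h_p = 1.55 m

γ = ρg = 1260 × 9.81 / 1000 = 12.3606 kN/m³.
The centroid lies 2.33/2 = 1.165 m below the top edge, so the centroid depth is h_c = 1.165 m.
A = 1.39 × 2.33 = 3.2387 m².
Resultant F = γ·h_c·A = 12.3606 × 1.165 × 3.2387 = 46.6376 kN.
I_c = b·h³/12 = 1.39 × 2.33³/12 = 1.46521 m⁴.
Centre of pressure: y_p = y_c + I_c/(y_c·A) = 1.165 + 1.46521/(1.165 × 3.2387) = 1.165 + 0.388332 = 1.55333 m along the plane.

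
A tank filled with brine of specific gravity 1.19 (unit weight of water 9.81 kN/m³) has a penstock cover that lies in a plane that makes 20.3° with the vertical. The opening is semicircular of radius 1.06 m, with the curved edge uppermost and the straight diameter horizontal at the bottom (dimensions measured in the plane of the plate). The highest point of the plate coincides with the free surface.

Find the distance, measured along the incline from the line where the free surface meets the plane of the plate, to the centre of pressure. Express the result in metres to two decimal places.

γ = 1.19 × 9.81 = 11.6739 kN/m³.
The plate makes 20.3° with the vertical, i.e. θ = 90° − 20.3° = 69.7° to the horizontal. Measuring y along the incline from the free-surface line, vertical depth h = y·sinθ with sinθ = 0.937889.
The centroid lies 4r/(3π) = 0.449878 m above the diameter, so r − 4r/(3π) = 1.06 − 0.449878 = 0.610122 m below the topmost point, so y_c = 0.610122 m and h_c = 0.610122 × 0.937889 = 0.572227 m.
A = πr²/2 = π × 1.06²/2 = 1.76495 m².
Resultant F = γ·h_c·A = 11.6739 × 0.572227 × 1.76495 = 11.7901 kN.
I_c = (π/8 − 8/(9π))·r⁴ = 0.109757 × 1.06⁴ = 0.138566 m⁴.
Centre of pressure: y_p = y_c + I_c/(y_c·A) = 0.610122 + 0.138566/(0.610122 × 1.76495) = 0.610122 + 0.128679 = 0.738801 m along the plane.

y_p = 0.74 m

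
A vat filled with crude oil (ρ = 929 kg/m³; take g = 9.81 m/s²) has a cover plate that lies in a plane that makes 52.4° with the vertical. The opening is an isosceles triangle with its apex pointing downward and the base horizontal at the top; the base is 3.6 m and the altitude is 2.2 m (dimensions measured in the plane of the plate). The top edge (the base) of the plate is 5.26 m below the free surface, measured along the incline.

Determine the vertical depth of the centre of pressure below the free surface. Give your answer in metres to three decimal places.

γ = ρg = 929 × 9.81 / 1000 = 9.11349 kN/m³.
The plate makes 52.4° with the vertical, i.e. θ = 90° − 52.4° = 37.6° to the horizontal. Measuring y along the incline from the free-surface line, vertical depth h = y·sinθ with sinθ = 0.610145.
With the apex down, the centroid sits h/3 = 2.2/3 = 0.733333 m below the base (the top edge), so y_c = 5.26 + 0.733333 = 5.99333 m and h_c = 5.99333 × 0.610145 = 3.6568 m.
A = ½ × 3.6 × 2.2 = 3.96 m².
Resultant F = γ·h_c·A = 9.11349 × 3.6568 × 3.96 = 131.972 kN.
I_c = b·h³/36 = 3.6 × 2.2³/36 = 1.0648 m⁴.
Centre of pressure: y_p = y_c + I_c/(y_c·A) = 5.99333 + 1.0648/(5.99333 × 3.96) = 5.99333 + 0.0448647 = 6.03819 m along the plane.
Vertically, h_p = y_p·sinθ = 6.03819 × 0.610145 = 3.68417 m.

h_p = 3.684 m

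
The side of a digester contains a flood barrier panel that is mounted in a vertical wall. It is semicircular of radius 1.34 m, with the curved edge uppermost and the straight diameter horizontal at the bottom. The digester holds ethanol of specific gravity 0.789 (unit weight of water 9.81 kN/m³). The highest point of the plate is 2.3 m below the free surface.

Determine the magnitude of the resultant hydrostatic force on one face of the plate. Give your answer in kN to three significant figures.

γ = 0.789 × 9.81 = 7.74009 kN/m³.
The centroid lies 4r/(3π) = 0.568714 m above the diameter, so r − 4r/(3π) = 1.34 − 0.568714 = 0.771286 m below the topmost point, so the centroid depth is h_c = 2.3 + 0.771286 = 3.07129 m.
A = πr²/2 = π × 1.34²/2 = 2.82052 m².
Resultant F = γ·h_c·A = 7.74009 × 3.07129 × 2.82052 = 67.0496 kN.

F ≈ 67.0 kN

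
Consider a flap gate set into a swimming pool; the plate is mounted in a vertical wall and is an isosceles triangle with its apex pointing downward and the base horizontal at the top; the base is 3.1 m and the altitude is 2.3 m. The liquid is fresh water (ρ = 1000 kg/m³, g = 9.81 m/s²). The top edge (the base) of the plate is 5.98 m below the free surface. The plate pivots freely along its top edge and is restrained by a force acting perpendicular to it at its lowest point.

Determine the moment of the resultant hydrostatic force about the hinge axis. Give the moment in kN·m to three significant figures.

M ≈ 191 kN·m

γ = ρg = 1000 × 9.81 = 9810 N/m³ = 9.81 kN/m³.
With the apex down, the centroid sits h/3 = 2.3/3 = 0.766667 m below the base (the top edge), so the centroid depth is h_c = 5.98 + 0.766667 = 6.74667 m.
A = ½ × 3.1 × 2.3 = 3.565 m².
Resultant F = γ·h_c·A = 9.81 × 6.74667 × 3.565 = 235.949 kN.
I_c = b·h³/36 = 3.1 × 2.3³/36 = 1.04771 m⁴.
Centre of pressure: y_p = y_c + I_c/(y_c·A) = 6.74667 + 1.04771/(6.74667 × 3.565) = 6.74667 + 0.0435604 = 6.79023 m along the plane.
The resultant acts 0.766667 + 0.0435604 = 0.810227 m (along the plate) below the hinge at the top edge, so the moment about the hinge is M = F × 0.810227 = 235.949 × 0.810227 = 191.172 kN·m.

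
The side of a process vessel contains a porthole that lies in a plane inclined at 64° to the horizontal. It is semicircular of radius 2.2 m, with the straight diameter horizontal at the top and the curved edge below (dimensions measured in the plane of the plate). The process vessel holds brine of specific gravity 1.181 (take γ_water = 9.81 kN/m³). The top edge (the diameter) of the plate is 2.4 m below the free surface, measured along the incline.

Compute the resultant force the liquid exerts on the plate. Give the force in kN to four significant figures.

γ = 1.181 × 9.81 = 11.58561 kN/m³.
Let θ = 64° be the plate's angle to the horizontal; measure y along the incline from where the plane meets the free surface. Vertical depth h = y·sinθ with sinθ = 0.898794.
The centroid of a semicircle lies 4r/(3π) = 0.933709 m from the diameter, here below the top edge, so y_c = 2.4 + 0.933709 = 3.33371 m and h_c = 3.33371 × 0.898794 = 2.99632 m.
A = πr²/2 = π × 2.2²/2 = 7.60265 m².
Resultant F = γ·h_c·A = 11.58561 × 2.99632 × 7.60265 = 263.92 kN.

F ≈ 263.9 kN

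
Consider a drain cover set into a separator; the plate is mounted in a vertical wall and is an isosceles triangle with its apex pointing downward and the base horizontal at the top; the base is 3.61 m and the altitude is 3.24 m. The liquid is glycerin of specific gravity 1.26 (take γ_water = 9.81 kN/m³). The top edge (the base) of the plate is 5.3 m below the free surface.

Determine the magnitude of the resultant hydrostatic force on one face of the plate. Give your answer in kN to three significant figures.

F ≈ 461 kN

γ = 1.26 × 9.81 = 12.3606 kN/m³.
With the apex down, the centroid sits h/3 = 3.24/3 = 1.08 m below the base (the top edge), so the centroid depth is h_c = 5.3 + 1.08 = 6.38 m.
A = ½ × 3.61 × 3.24 = 5.8482 m².
Resultant F = γ·h_c·A = 12.3606 × 6.38 × 5.8482 = 461.193 kN.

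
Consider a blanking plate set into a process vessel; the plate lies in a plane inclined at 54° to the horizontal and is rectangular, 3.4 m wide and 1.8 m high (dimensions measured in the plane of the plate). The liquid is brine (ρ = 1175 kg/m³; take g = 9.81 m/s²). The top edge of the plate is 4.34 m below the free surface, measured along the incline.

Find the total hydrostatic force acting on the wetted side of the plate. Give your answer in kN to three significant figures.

F ≈ 299 kN

γ = ρg = 1175 × 9.81 / 1000 = 11.52675 kN/m³.
Let θ = 54° be the plate's angle to the horizontal; measure y along the incline from where the plane meets the free surface. Vertical depth h = y·sinθ with sinθ = 0.809017.
The centroid lies 1.8/2 = 0.9 m below the top edge, so y_c = 4.34 + 0.9 = 5.24 m and h_c = 5.24 × 0.809017 = 4.23925 m.
A = 3.4 × 1.8 = 6.12 m².
Resultant F = γ·h_c·A = 11.52675 × 4.23925 × 6.12 = 299.052 kN.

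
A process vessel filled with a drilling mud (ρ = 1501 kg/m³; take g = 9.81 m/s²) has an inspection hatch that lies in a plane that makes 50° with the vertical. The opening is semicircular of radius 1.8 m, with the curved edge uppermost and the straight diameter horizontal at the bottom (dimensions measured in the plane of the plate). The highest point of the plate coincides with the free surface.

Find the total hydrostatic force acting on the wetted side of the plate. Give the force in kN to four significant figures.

γ = ρg = 1501 × 9.81 / 1000 = 14.72481 kN/m³.
The plate makes 50° with the vertical, i.e. θ = 90° − 50° = 40° to the horizontal. Measuring y along the incline from the free-surface line, vertical depth h = y·sinθ with sinθ = 0.642788.
The centroid lies 4r/(3π) = 0.763944 m above the diameter, so r − 4r/(3π) = 1.8 − 0.763944 = 1.03606 m below the topmost point, so y_c = 1.03606 m and h_c = 1.03606 × 0.642788 = 0.665967 m.
A = πr²/2 = π × 1.8²/2 = 5.08938 m².
Resultant F = γ·h_c·A = 14.72481 × 0.665967 × 5.08938 = 49.9077 kN.

F ≈ 49.91 kN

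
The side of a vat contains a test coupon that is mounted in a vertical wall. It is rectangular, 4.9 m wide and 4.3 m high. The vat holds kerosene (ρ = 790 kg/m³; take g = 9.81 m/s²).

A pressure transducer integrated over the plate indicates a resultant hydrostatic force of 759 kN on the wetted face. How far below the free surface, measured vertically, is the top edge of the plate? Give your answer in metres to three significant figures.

d_top ≈ 2.50 m

γ = ρg = 790 × 9.81 / 1000 = 7.7499 kN/m³.
A = 4.9 × 4.3 = 21.07 m².
From F = γ·h_c·A, the centroid depth is h_c = 759/(7.7499 × 21.07) = 4.64816 m.
The centroid lies 4.3/2 = 2.15 m below the top edge, so the top edge sits at h_top = 4.64816 − 2.15 = 2.49816 m below the surface.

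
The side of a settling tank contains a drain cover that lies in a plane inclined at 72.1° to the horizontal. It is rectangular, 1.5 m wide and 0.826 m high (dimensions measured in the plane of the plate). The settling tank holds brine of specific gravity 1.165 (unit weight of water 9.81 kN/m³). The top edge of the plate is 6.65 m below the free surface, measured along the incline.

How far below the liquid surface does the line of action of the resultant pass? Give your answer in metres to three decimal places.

γ = 1.165 × 9.81 = 11.42865 kN/m³.
Let θ = 72.1° be the plate's angle to the horizontal; measure y along the incline from where the plane meets the free surface. Vertical depth h = y·sinθ with sinθ = 0.951594.
The centroid lies 0.826/2 = 0.413 m below the top edge, so y_c = 6.65 + 0.413 = 7.063 m and h_c = 7.063 × 0.951594 = 6.72111 m.
A = 1.5 × 0.826 = 1.239 m².
Resultant F = γ·h_c·A = 11.42865 × 6.72111 × 1.239 = 95.1716 kN.
I_c = b·h³/12 = 1.5 × 0.826³/12 = 0.070445 m⁴.
Centre of pressure: y_p = y_c + I_c/(y_c·A) = 7.063 + 0.070445/(7.063 × 1.239) = 7.063 + 0.00804988 = 7.07105 m along the plane.
Vertically, h_p = y_p·sinθ = 7.07105 × 0.951594 = 6.72877 m.

h_p = 6.729 m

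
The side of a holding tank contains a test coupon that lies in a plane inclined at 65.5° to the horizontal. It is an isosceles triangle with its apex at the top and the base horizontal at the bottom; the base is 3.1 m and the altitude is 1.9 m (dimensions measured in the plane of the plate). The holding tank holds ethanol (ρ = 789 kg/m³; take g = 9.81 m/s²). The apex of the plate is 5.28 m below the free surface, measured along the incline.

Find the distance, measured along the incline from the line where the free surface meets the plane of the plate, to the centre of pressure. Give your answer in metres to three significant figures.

γ = ρg = 789 × 9.81 / 1000 = 7.74009 kN/m³.
Let θ = 65.5° be the plate's angle to the horizontal; measure y along the incline from where the plane meets the free surface. Vertical depth h = y·sinθ with sinθ = 0.909961.
With the apex up, the centroid sits 2h/3 = 2 × 1.9/3 = 1.26667 m below the apex, so y_c = 5.28 + 1.26667 = 6.54667 m and h_c = 6.54667 × 0.909961 = 5.95721 m.
A = ½ × 3.1 × 1.9 = 2.945 m².
Resultant F = γ·h_c·A = 7.74009 × 5.95721 × 2.945 = 135.792 kN.
I_c = b·h³/36 = 3.1 × 1.9³/36 = 0.590636 m⁴.
Centre of pressure: y_p = y_c + I_c/(y_c·A) = 6.54667 + 0.590636/(6.54667 × 2.945) = 6.54667 + 0.0306347 = 6.5773 m along the plane.

y_p = 6.58 m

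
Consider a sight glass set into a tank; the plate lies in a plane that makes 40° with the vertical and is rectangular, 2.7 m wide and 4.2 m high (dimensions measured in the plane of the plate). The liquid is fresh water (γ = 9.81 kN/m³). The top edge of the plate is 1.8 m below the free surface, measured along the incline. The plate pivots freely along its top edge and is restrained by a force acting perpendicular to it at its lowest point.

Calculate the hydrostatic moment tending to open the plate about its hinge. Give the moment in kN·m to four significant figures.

M ≈ 823.2 kN·m

γ = 9.81 kN/m³.
The plate makes 40° with the vertical, i.e. θ = 90° − 40° = 50° to the horizontal. Measuring y along the incline from the free-surface line, vertical depth h = y·sinθ with sinθ = 0.766044.
The centroid lies 4.2/2 = 2.1 m below the top edge, so y_c = 1.8 + 2.1 = 3.9 m and h_c = 3.9 × 0.766044 = 2.98757 m.
A = 2.7 × 4.2 = 11.34 m².
Resultant F = γ·h_c·A = 9.81 × 2.98757 × 11.34 = 332.353 kN.
I_c = b·h³/12 = 2.7 × 4.2³/12 = 16.6698 m⁴.
Centre of pressure: y_p = y_c + I_c/(y_c·A) = 3.9 + 16.6698/(3.9 × 11.34) = 3.9 + 0.376923 = 4.27692 m along the plane.
The resultant acts 2.1 + 0.376923 = 2.47692 m (along the plate) below the hinge at the top edge, so the moment about the hinge is M = F × 2.47692 = 332.353 × 2.47692 = 823.212 kN·m.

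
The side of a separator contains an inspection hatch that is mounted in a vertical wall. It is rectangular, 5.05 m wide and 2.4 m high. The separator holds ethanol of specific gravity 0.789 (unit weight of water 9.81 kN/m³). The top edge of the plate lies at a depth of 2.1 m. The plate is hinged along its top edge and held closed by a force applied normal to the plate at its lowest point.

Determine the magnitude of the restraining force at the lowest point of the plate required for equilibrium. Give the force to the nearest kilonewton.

γ = 0.789 × 9.81 = 7.74009 kN/m³.
The centroid lies 2.4/2 = 1.2 m below the top edge, so the centroid depth is h_c = 2.1 + 1.2 = 3.3 m.
A = 5.05 × 2.4 = 12.12 m².
Resultant F = γ·h_c·A = 7.74009 × 3.3 × 12.12 = 309.573 kN.
I_c = b·h³/12 = 5.05 × 2.4³/12 = 5.8176 m⁴.
Centre of pressure: y_p = y_c + I_c/(y_c·A) = 3.3 + 5.8176/(3.3 × 12.12) = 3.3 + 0.145455 = 3.44545 m along the plane.
The resultant acts 1.2 + 0.145455 = 1.34545 m (along the plate) below the hinge at the top edge, so the moment about the hinge is M = F × 1.34545 = 309.573 × 1.34545 = 416.515 kN·m.
A normal force at the bottom, 2.4 m from the hinge, must supply this moment: P = 416.515/2.4 = 173.548 kN.

P ≈ 174 kN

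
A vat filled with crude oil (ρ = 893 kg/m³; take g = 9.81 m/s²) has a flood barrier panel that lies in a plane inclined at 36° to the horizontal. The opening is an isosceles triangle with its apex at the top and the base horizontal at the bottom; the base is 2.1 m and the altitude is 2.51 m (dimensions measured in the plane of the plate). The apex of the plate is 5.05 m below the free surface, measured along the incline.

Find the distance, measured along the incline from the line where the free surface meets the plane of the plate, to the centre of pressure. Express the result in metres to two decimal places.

y_p = 6.78 m

γ = ρg = 893 × 9.81 / 1000 = 8.76033 kN/m³.
Let θ = 36° be the plate's angle to the horizontal; measure y along the incline from where the plane meets the free surface. Vertical depth h = y·sinθ with sinθ = 0.587785.
With the apex up, the centroid sits 2h/3 = 2 × 2.51/3 = 1.67333 m below the apex, so y_c = 5.05 + 1.67333 = 6.72333 m and h_c = 6.72333 × 0.587785 = 3.95187 m.
A = ½ × 2.1 × 2.51 = 2.6355 m².
Resultant F = γ·h_c·A = 8.76033 × 3.95187 × 2.6355 = 91.2402 kN.
I_c = b·h³/36 = 2.1 × 2.51³/36 = 0.92244 m⁴.
Centre of pressure: y_p = y_c + I_c/(y_c·A) = 6.72333 + 0.92244/(6.72333 × 2.6355) = 6.72333 + 0.0520584 = 6.77539 m along the plane.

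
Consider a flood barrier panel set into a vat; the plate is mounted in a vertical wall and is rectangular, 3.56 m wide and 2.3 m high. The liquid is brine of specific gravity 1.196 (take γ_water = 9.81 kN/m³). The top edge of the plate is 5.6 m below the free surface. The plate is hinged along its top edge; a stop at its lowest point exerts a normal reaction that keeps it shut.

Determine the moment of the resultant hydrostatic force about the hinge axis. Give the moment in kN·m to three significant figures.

M ≈ 788 kN·m

γ = 1.196 × 9.81 = 11.73276 kN/m³.
The centroid lies 2.3/2 = 1.15 m below the top edge, so the centroid depth is h_c = 5.6 + 1.15 = 6.75 m.
A = 3.56 × 2.3 = 8.188 m².
Resultant F = γ·h_c·A = 11.73276 × 6.75 × 8.188 = 648.458 kN.
I_c = b·h³/12 = 3.56 × 2.3³/12 = 3.60954 m⁴.
Centre of pressure: y_p = y_c + I_c/(y_c·A) = 6.75 + 3.60954/(6.75 × 8.188) = 6.75 + 0.0653086 = 6.81531 m along the plane.
The resultant acts 1.15 + 0.0653086 = 1.21531 m (along the plate) below the hinge at the top edge, so the moment about the hinge is M = F × 1.21531 = 648.458 × 1.21531 = 788.077 kN·m.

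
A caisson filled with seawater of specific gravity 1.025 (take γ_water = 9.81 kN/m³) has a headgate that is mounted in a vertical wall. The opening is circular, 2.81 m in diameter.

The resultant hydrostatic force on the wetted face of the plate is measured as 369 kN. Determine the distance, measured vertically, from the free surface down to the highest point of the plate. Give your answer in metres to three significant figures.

γ = 1.025 × 9.81 = 10.05525 kN/m³.
A = π(1.405)² = 6.20158 m².
From F = γ·h_c·A, the centroid depth is h_c = 369/(10.05525 × 6.20158) = 5.9174 m.
The centroid is at the centre, 1.405 m below the top of the plate, so the highest point sits at h_top = 5.9174 − 1.405 = 4.5124 m below the surface.

d_top ≈ 4.51 m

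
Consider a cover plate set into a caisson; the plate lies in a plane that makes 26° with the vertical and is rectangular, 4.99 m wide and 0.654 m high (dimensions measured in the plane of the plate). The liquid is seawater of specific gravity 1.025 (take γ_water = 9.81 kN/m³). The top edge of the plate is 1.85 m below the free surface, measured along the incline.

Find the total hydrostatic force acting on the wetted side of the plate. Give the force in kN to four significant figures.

γ = 1.025 × 9.81 = 10.05525 kN/m³.
The plate makes 26° with the vertical, i.e. θ = 90° − 26° = 64° to the horizontal. Measuring y along the incline from the free-surface line, vertical depth h = y·sinθ with sinθ = 0.898794.
The centroid lies 0.654/2 = 0.327 m below the top edge, so y_c = 1.85 + 0.327 = 2.177 m and h_c = 2.177 × 0.898794 = 1.95667 m.
A = 4.99 × 0.654 = 3.26346 m².
Resultant F = γ·h_c·A = 10.05525 × 1.95667 × 3.26346 = 64.2079 kN.

F ≈ 64.21 kN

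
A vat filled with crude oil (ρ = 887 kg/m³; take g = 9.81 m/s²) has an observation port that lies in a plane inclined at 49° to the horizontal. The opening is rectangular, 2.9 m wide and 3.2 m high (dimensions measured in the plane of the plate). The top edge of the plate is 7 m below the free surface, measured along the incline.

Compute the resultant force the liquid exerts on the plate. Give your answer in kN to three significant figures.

F ≈ 524 kN

γ = ρg = 887 × 9.81 / 1000 = 8.70147 kN/m³.
Let θ = 49° be the plate's angle to the horizontal; measure y along the incline from where the plane meets the free surface. Vertical depth h = y·sinθ with sinθ = 0.754710.
The centroid lies 3.2/2 = 1.6 m below the top edge, so y_c = 7 + 1.6 = 8.6 m and h_c = 8.6 × 0.754710 = 6.49051 m.
A = 2.9 × 3.2 = 9.28 m².
Resultant F = γ·h_c·A = 8.70147 × 6.49051 × 9.28 = 524.106 kN.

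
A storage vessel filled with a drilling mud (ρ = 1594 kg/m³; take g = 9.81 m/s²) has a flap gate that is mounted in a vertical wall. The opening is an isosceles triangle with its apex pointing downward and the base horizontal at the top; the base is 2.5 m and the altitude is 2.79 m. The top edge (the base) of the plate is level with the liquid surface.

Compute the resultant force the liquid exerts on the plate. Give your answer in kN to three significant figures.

γ = ρg = 1594 × 9.81 / 1000 = 15.63714 kN/m³.
With the apex down, the centroid sits h/3 = 2.79/3 = 0.93 m below the base (the top edge), so the centroid depth is h_c = 0.93 m.
A = ½ × 2.5 × 2.79 = 3.4875 m².
Resultant F = γ·h_c·A = 15.63714 × 0.93 × 3.4875 = 50.7171 kN.

F ≈ 50.7 kN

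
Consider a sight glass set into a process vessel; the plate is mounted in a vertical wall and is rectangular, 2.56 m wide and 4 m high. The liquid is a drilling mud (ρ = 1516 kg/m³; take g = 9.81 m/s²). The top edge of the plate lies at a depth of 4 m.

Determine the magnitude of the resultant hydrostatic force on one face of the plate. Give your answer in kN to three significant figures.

F ≈ 914 kN

γ = ρg = 1516 × 9.81 / 1000 = 14.87196 kN/m³.
The centroid lies 4/2 = 2 m below the top edge, so the centroid depth is h_c = 4 + 2 = 6 m.
A = 2.56 × 4 = 10.24 m².
Resultant F = γ·h_c·A = 14.87196 × 6 × 10.24 = 913.733 kN.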